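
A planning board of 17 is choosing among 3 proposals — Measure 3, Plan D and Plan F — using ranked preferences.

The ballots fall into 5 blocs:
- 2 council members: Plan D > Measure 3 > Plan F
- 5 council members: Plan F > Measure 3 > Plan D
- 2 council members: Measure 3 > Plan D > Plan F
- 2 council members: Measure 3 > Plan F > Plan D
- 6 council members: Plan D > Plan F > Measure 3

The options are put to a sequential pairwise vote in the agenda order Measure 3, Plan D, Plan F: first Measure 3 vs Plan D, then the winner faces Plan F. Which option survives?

Round 1: Measure 3 vs Plan D — 9–8, Measure 3 advances.
Round 2: Measure 3 vs Plan F — 6–11, Plan F advances.
The agenda winner is Plan F.

Plan F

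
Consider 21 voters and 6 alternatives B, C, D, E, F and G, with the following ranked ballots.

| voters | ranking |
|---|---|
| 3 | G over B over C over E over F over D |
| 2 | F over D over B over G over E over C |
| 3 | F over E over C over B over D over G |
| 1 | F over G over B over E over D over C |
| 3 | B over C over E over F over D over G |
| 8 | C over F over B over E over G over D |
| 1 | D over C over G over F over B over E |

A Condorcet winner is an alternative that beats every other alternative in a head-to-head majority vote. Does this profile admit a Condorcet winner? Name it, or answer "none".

C

Head-to-head results (21 voters):
B vs C: 9 to 12, C.
B vs D: 3+3+1+3+8 = 18 for B, 3 for D — B by 18–3.
B vs E: B is ranked higher on 3+2+1+3+8+1 = 18 ballots, E on 3. B wins 18–3.
B vs F: B preferred on 3+3 = 6 ballots; F wins 15–6.
B vs G: 2+3+3+8 = 16 for B, 5 for G — B by 16–5.
C vs D: 17 to 4, C.
C vs E: C preferred on 3+3+8+1 = 15 ballots; C wins 15–6.
C vs F: C preferred on 3+3+8+1 = 15 ballots; C wins 15–6.
C vs G: 15 to 6, C.
D vs E: D is ranked higher on 2+1 = 3 ballots, E on 18. E wins 18–3.
D vs F: 1 for D, 20 for F — F by 20–1.
D vs G: D is ranked higher on 2+3+3+1 = 9 ballots, G on 12. G wins 12–9.
E vs F: 3+3 = 6 for E, 15 for F — F by 15–6.
E vs G: 3+3+8 = 14 for E, 7 for G — E by 14–7.
F vs G: 2+3+1+3+8 = 17 for F, 4 for G — F by 17–4.
Only C has no losses; C is the Condorcet winner.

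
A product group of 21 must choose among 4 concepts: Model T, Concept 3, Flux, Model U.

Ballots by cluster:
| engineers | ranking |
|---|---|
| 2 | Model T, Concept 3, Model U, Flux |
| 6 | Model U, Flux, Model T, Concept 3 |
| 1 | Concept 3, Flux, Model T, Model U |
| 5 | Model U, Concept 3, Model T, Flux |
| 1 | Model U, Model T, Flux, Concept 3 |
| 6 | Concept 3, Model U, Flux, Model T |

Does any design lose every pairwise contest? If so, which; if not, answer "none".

Head-to-head results (21 engineers):
Model T vs Concept 3: Model T is ranked higher on 2+6+1 = 9 ballots, Concept 3 on 12. Concept 3 wins 12–9.
Model T vs Flux: Flux wins 13–8.
Model T vs Model U: Model U wins 18–3.
Concept 3–Flux: Concept 3 14–7.
Concept 3 vs Model U: 9 to 12, Model U.
Flux vs Model U: Model U wins 20–1.
Model T is beaten in every head-to-head and is the Condorcet loser.

Model T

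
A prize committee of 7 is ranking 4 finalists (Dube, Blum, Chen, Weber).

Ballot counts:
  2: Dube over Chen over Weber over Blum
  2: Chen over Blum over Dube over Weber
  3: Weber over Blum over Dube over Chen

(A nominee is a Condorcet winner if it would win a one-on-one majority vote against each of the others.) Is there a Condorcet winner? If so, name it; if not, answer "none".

Head-to-head results (7 jurors):
Dube vs Blum: 2 to 5, Blum.
Dube vs Chen: Dube is ranked higher on 2+3 = 5 ballots, Chen on 2. Dube wins 5–2.
Dube vs Weber: 4 to 3, Dube.
Blum vs Chen: 3 to 4, Chen.
Blum vs Weber: Blum preferred on 2 ballots; Weber wins 5–2.
Chen vs Weber: Chen is ranked higher on 2+2 = 4 ballots, Weber on 3. Chen wins 4–3.
No nominee is unbeaten: Dube loses to Blum; Blum loses to Chen; Chen loses to Dube; Weber loses to Dube. In particular Dube beats Chen beats Blum beats Dube is a majority cycle — no Condorcet winner exists.

none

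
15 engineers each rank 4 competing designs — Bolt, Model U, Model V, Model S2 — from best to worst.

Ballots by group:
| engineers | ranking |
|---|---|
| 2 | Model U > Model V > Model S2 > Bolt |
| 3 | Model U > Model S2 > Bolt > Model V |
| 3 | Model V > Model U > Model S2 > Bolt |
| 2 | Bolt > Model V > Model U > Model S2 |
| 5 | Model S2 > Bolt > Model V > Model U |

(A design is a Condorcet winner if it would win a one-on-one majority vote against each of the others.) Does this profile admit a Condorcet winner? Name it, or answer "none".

none

Check each pair by majority over 15 ballots:
Bolt–Model U: Model U 8–7.
Bolt vs Model V: Bolt, 10–5.
Bolt vs Model S2: Model S2 wins 13–2.
Model U vs Model V: Model V wins 10–5.
Model U vs Model S2: Model U, 10–5.
Model V vs Model S2: Model S2 wins 8–7.
Every design loses at least once (Bolt loses to Model U; Model U loses to Model V; Model V loses to Bolt; Model S2 loses to Model U). The majority relation contains the cycle Bolt > Model V > Model U > Bolt, so there is no Condorcet winner.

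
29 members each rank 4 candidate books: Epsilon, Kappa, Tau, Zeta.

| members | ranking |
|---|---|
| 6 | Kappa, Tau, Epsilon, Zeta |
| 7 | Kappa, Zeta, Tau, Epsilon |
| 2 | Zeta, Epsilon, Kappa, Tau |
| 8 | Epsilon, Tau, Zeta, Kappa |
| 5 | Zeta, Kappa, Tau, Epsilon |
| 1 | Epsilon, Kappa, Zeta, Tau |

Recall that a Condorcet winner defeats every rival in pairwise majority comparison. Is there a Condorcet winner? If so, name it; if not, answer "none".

none

Head-to-head results (29 members):
Epsilon vs Kappa: Kappa wins 18–11.
Epsilon–Tau: Tau 18–11.
Epsilon vs Zeta: Epsilon wins 15–14.
Kappa vs Tau: Kappa, 21–8.
Kappa vs Zeta: Zeta, 15–14.
Tau vs Zeta: Zeta, 15–14.
No book is unbeaten: Epsilon loses to Kappa; Kappa loses to Zeta; Tau loses to Kappa; Zeta loses to Epsilon. In particular Epsilon beats Zeta beats Kappa beats Epsilon is a majority cycle — no Condorcet winner exists.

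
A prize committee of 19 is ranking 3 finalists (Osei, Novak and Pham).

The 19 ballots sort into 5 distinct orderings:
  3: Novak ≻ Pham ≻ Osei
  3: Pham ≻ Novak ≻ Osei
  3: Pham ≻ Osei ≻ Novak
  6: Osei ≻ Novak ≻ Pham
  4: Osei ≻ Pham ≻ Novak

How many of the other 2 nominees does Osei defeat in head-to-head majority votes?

2

Osei against each rival (19 jurors):
Osei–Novak: Osei 13–6.
Osei–Pham: Osei 10–9.
Osei beats Novak, Pham — 2 pairwise wins.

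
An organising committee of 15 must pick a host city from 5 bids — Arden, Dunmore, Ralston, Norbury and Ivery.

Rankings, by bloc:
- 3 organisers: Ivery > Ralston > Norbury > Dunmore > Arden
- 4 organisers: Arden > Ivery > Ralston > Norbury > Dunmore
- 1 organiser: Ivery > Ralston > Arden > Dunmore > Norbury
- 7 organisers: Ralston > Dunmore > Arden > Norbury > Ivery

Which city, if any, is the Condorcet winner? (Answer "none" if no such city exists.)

none

Pairwise majorities:
Arden vs Dunmore: Dunmore wins 10–5.
Arden vs Ralston: Ralston wins 11–4.
Arden vs Norbury: Arden preferred on 4+1+7 = 12 ballots; Arden wins 12–3.
Arden–Ivery: Arden 11–4.
Dunmore vs Ralston: Dunmore preferred on 0 ballots; Ralston wins 15–0.
Dunmore–Norbury: Dunmore 8–7.
Dunmore vs Ivery: Ivery, 8–7.
Ralston vs Norbury: 3+4+1+7 = 15 for Ralston, 0 for Norbury — Ralston by 15–0.
Ralston vs Ivery: Ralston preferred on 7 ballots; Ivery wins 8–7.
Norbury vs Ivery: Ivery, 8–7.
No city is unbeaten: Arden loses to Dunmore; Dunmore loses to Ralston; Ralston loses to Ivery; Norbury loses to Arden; Ivery loses to Arden. In particular Arden → Ivery → Dunmore → Arden is a majority cycle — no Condorcet winner exists.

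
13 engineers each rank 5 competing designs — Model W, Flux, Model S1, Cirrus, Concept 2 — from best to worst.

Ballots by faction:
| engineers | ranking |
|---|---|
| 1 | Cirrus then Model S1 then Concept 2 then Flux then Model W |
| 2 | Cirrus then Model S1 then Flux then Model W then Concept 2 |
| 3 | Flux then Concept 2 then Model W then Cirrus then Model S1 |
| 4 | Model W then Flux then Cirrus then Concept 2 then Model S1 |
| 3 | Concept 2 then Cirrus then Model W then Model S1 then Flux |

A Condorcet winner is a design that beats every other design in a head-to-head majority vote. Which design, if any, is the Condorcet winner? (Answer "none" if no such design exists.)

Head-to-head results (13 engineers):
Model W vs Flux: Model W wins 7–6.
Model W vs Model S1: 3+4+3 = 10 for Model W, 3 for Model S1 — Model W by 10–3.
Model W–Cirrus: Model W 7–6.
Model W vs Concept 2: Concept 2 wins 7–6.
Flux vs Model S1: 7 to 6, Flux.
Flux–Cirrus: Flux 7–6.
Flux–Concept 2: Flux 9–4.
Model S1 vs Cirrus: Cirrus wins 13–0.
Model S1 vs Concept 2: 1+2 = 3 for Model S1, 10 for Concept 2 — Concept 2 by 10–3.
Cirrus vs Concept 2: 1+2+4 = 7 for Cirrus, 6 for Concept 2 — Cirrus by 7–6.
No design is unbeaten: Model W loses to Concept 2; Flux loses to Model W; Model S1 loses to Model W; Cirrus loses to Model W; Concept 2 loses to Flux. In particular Model W → Flux → Concept 2 → Model W is a majority cycle — no Condorcet winner exists.

none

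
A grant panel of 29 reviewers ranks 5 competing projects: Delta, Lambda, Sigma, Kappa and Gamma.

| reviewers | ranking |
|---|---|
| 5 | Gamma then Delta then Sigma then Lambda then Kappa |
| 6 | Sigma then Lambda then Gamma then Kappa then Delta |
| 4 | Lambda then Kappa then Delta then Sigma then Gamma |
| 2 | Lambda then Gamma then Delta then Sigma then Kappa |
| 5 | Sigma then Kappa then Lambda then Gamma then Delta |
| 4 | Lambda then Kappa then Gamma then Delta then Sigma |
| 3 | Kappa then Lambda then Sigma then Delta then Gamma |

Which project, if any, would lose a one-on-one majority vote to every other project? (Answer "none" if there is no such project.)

Head-to-head results (29 reviewers):
Delta vs Lambda: Delta is ranked higher on 5 ballots, Lambda on 24. Lambda wins 24–5.
Delta vs Sigma: Delta, 15–14.
Delta–Kappa: Kappa 22–7.
Delta vs Gamma: Delta preferred on 4+3 = 7 ballots; Gamma wins 22–7.
Lambda vs Sigma: 4+2+4+3 = 13 for Lambda, 16 for Sigma — Sigma by 16–13.
Lambda–Kappa: Lambda 21–8.
Lambda vs Gamma: Lambda, 24–5.
Sigma vs Kappa: Sigma, 18–11.
Sigma vs Gamma: Sigma, 18–11.
Kappa vs Gamma: Kappa is ranked higher on 4+5+4+3 = 16 ballots, Gamma on 13. Kappa wins 16–13.
Every project wins at least one matchup (Delta beats Sigma; Lambda beats Delta; Sigma beats Lambda; Kappa beats Delta; Gamma beats Delta), so there is no Condorcet loser.

none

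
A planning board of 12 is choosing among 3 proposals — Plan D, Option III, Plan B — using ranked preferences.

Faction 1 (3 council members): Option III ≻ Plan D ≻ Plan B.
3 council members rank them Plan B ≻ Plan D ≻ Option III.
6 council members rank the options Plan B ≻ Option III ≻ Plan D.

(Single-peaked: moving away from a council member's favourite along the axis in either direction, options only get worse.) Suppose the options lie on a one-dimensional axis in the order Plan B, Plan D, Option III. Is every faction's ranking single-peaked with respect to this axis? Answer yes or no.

Axis positions: Plan B=1, Plan D=2, Option III=3.
Faction 1 (peak Option III at position 3): ranking walks positions 3-2-1, expanding outward from the peak — single-peaked.
Faction 2 (peak Plan B at position 1): ranking walks positions 1-2-3, expanding outward from the peak — single-peaked.
Faction 3: ranking walks positions 1-3-2; Option III is ranked above Plan D even though Plan D lies between Option III and the peak Plan B on the axis — preferences dip and rise again. Not single-peaked.
Faction 3 violates single-peakedness, so the profile is not single-peaked on this axis.

no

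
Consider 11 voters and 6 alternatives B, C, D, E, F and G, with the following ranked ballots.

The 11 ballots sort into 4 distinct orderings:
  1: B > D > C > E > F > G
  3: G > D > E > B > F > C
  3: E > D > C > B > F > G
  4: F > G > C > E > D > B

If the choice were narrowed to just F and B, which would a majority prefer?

B

Ballots ranking F above B: 4.
Ballots ranking B above F: 11 − 4 = 7.
B wins the head-to-head 7–4.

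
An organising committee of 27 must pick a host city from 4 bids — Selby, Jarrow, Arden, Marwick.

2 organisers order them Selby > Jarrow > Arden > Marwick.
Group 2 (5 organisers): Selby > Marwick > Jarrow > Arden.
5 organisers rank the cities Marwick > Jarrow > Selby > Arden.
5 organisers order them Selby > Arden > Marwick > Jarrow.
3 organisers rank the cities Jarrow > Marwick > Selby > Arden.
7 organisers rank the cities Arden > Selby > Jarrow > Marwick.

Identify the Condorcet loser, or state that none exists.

Pairwise majorities:
Selby vs Jarrow: 19 to 8, Selby.
Selby vs Arden: Selby is ranked higher on 2+5+5+5+3 = 20 ballots, Arden on 7. Selby wins 20–7.
Selby vs Marwick: Selby wins 19–8.
Jarrow–Arden: Jarrow 15–12.
Jarrow vs Marwick: Marwick wins 15–12.
Arden vs Marwick: Arden preferred on 2+5+7 = 14 ballots; Arden wins 14–13.
No city is winless: Selby beats Jarrow; Jarrow beats Arden; Arden beats Marwick; Marwick beats Jarrow. There is no Condorcet loser.

none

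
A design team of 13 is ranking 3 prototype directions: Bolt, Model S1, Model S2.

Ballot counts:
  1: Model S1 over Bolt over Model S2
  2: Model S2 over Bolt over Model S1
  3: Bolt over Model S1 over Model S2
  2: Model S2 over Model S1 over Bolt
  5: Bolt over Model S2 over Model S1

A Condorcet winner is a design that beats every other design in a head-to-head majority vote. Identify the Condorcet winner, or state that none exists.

Head-to-head results (13 engineers):
Bolt vs Model S1: 10 to 3, Bolt.
Bolt vs Model S2: Bolt is ranked higher on 1+3+5 = 9 ballots, Model S2 on 4. Bolt wins 9–4.
Model S1 vs Model S2: 1+3 = 4 for Model S1, 9 for Model S2 — Model S2 by 9–4.
Bolt defeats every rival head-to-head and is the Condorcet winner.

Bolt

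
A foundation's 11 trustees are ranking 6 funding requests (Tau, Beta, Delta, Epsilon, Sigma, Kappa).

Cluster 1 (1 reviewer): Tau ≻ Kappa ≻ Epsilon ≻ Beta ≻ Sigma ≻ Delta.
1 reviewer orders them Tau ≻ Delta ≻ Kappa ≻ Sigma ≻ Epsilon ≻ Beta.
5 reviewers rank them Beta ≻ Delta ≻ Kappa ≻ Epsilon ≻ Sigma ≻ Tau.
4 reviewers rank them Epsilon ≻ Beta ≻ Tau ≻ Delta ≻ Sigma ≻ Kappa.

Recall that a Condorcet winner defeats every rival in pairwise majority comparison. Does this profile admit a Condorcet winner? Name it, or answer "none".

none

Check each pair by majority over 11 ballots:
Tau vs Beta: Tau preferred on 1+1 = 2 ballots; Beta wins 9–2.
Tau vs Delta: Tau preferred on 1+1+4 = 6 ballots; Tau wins 6–5.
Tau vs Epsilon: Tau is ranked higher on 1+1 = 2 ballots, Epsilon on 9. Epsilon wins 9–2.
Tau vs Sigma: 6 to 5, Tau.
Tau vs Kappa: Tau preferred on 1+1+4 = 6 ballots; Tau wins 6–5.
Beta vs Delta: 1+5+4 = 10 for Beta, 1 for Delta — Beta by 10–1.
Beta vs Epsilon: 5 to 6, Epsilon.
Beta vs Sigma: Beta preferred on 1+5+4 = 10 ballots; Beta wins 10–1.
Beta vs Kappa: Beta preferred on 5+4 = 9 ballots; Beta wins 9–2.
Delta vs Epsilon: 1+5 = 6 for Delta, 5 for Epsilon — Delta by 6–5.
Delta vs Sigma: 1+5+4 = 10 for Delta, 1 for Sigma — Delta by 10–1.
Delta vs Kappa: Delta preferred on 1+5+4 = 10 ballots; Delta wins 10–1.
Epsilon vs Sigma: 10 to 1, Epsilon.
Epsilon vs Kappa: Epsilon is ranked higher on 4 ballots, Kappa on 7. Kappa wins 7–4.
Sigma vs Kappa: 4 to 7, Kappa.
Each project drops at least one matchup (Tau loses to Beta; Beta loses to Epsilon; Delta loses to Tau; Epsilon loses to Delta; Sigma loses to Tau; Kappa loses to Tau); the cycle Tau > Delta > Epsilon > Tau rules out a Condorcet winner.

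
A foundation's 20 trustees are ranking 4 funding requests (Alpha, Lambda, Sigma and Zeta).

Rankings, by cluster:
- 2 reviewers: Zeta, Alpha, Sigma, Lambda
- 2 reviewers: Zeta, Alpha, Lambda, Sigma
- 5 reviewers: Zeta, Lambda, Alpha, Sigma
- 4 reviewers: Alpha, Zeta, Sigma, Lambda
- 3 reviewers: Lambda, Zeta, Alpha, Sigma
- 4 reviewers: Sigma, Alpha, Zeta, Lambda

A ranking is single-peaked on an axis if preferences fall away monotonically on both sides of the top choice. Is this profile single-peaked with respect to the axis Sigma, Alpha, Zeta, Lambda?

Axis positions: Sigma=1, Alpha=2, Zeta=3, Lambda=4.
Cluster 1 (peak Zeta at position 3): ranking walks positions 3-2-1-4, expanding outward from the peak — single-peaked.
Cluster 2 (peak Zeta at position 3): ranking walks positions 3-2-4-1, expanding outward from the peak — single-peaked.
Cluster 3 (peak Zeta at position 3): ranking walks positions 3-4-2-1, expanding outward from the peak — single-peaked.
Cluster 4 (peak Alpha at position 2): ranking walks positions 2-3-1-4, expanding outward from the peak — single-peaked.
Cluster 5 (peak Lambda at position 4): ranking walks positions 4-3-2-1, expanding outward from the peak — single-peaked.
Cluster 6 (peak Sigma at position 1): ranking walks positions 1-2-3-4, expanding outward from the peak — single-peaked.
Every ranking is single-peaked on this axis.

yes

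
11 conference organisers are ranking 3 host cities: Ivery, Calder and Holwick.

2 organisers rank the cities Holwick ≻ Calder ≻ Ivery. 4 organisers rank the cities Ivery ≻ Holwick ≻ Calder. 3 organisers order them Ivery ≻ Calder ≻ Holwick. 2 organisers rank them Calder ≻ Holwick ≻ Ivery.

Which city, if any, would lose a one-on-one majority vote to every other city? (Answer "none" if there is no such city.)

Head-to-head results (11 organisers):
Ivery–Calder: Ivery 7–4.
Ivery vs Holwick: Ivery, 7–4.
Calder vs Holwick: Calder preferred on 3+2 = 5 ballots; Holwick wins 6–5.
Only Calder has no wins; Calder is the Condorcet loser.

Calder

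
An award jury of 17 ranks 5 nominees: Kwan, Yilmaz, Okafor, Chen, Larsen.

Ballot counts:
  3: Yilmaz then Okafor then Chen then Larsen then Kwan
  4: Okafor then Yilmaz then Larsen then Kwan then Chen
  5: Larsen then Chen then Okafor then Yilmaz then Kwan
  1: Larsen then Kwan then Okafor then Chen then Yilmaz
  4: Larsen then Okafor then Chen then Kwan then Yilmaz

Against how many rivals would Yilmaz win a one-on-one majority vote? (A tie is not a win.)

1

Yilmaz against each rival (17 jurors):
Yilmaz vs Kwan: Yilmaz, 12–5.
Yilmaz vs Okafor: 3 to 14, Okafor.
Yilmaz vs Chen: Yilmaz is ranked higher on 3+4 = 7 ballots, Chen on 10. Chen wins 10–7.
Yilmaz vs Larsen: 7 to 10, Larsen.
Yilmaz beats Kwan; loses to Okafor, Chen, Larsen — 1 pairwise win.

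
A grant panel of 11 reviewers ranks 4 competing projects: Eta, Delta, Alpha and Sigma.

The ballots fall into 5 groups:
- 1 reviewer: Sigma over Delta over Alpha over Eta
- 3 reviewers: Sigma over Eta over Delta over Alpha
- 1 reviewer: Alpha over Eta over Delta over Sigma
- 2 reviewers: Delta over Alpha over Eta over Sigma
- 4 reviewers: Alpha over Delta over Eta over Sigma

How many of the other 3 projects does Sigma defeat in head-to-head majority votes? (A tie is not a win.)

Sigma against each rival (11 reviewers):
Sigma vs Eta: Eta wins 7–4.
Sigma vs Delta: Delta, 7–4.
Sigma vs Alpha: Sigma is ranked higher on 1+3 = 4 ballots, Alpha on 7. Alpha wins 7–4.
Sigma beats no one; loses to Eta, Delta, Alpha — 0 pairwise wins.

0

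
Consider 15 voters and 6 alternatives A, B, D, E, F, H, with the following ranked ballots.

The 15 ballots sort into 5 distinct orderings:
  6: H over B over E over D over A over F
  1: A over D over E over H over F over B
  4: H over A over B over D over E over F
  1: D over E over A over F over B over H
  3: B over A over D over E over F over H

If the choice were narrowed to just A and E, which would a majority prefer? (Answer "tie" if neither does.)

Ballots ranking A above E: 1 + 4 + 3 = 8.
Ballots ranking E above A: 15 − 8 = 7.
A wins the head-to-head 8–7.

A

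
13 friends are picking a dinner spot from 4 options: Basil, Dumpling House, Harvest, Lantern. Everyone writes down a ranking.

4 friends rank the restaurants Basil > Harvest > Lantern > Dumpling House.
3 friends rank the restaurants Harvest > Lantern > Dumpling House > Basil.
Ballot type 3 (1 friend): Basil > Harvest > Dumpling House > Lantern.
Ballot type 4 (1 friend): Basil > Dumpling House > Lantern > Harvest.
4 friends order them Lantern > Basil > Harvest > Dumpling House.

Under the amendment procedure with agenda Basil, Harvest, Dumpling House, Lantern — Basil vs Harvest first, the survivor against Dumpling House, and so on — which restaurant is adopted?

Round 1: Basil vs Harvest — 10–3, Basil advances.
Round 2: Basil vs Dumpling House — 10–3, Basil advances.
Round 3: Basil vs Lantern — 6–7, Lantern advances.
Lantern survives the agenda.

Lantern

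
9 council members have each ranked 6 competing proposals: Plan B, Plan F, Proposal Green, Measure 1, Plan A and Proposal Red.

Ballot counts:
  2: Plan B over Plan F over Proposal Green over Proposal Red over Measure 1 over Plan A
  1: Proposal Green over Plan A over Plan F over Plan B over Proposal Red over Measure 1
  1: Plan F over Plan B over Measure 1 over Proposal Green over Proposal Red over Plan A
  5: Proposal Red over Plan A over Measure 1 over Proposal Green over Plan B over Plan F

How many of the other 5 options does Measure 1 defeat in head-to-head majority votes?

Measure 1 against each rival (9 council members):
Measure 1–Plan B: Measure 1 5–4.
Measure 1 vs Plan F: Measure 1 wins 5–4.
Measure 1 vs Proposal Green: Measure 1, 6–3.
Measure 1 vs Plan A: Measure 1 is ranked higher on 2+1 = 3 ballots, Plan A on 6. Plan A wins 6–3.
Measure 1 vs Proposal Red: Proposal Red, 8–1.
Measure 1 beats Plan B, Plan F, Proposal Green; loses to Plan A, Proposal Red — 3 pairwise wins.

3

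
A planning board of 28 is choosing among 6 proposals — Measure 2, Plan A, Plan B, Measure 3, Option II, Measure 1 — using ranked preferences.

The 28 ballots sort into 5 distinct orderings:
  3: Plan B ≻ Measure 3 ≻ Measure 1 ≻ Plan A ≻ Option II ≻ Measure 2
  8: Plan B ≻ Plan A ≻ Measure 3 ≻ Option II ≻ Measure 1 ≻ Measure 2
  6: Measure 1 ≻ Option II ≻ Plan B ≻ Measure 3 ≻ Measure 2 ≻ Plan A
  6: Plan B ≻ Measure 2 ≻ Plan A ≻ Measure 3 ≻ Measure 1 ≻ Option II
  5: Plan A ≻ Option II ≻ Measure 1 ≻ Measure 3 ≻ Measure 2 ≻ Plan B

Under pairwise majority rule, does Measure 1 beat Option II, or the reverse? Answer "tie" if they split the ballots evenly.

Measure 1

Ballots ranking Measure 1 above Option II: 3 + 6 + 6 = 15.
Ballots ranking Option II above Measure 1: 28 − 15 = 13.
Measure 1 wins the head-to-head 15–13.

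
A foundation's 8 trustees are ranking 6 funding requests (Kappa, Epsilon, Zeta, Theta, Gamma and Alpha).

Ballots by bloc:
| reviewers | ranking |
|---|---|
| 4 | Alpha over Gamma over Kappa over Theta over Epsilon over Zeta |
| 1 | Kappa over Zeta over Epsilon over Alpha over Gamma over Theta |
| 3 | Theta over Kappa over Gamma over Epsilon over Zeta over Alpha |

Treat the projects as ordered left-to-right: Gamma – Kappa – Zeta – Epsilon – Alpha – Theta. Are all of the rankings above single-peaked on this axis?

Axis positions: Gamma=1, Kappa=2, Zeta=3, Epsilon=4, Alpha=5, Theta=6.
Bloc 1: ranking walks positions 5-1-2-6-4-3; Gamma is ranked above Epsilon even though Epsilon lies between Gamma and the peak Alpha on the axis — preferences dip and rise again. Not single-peaked.
Bloc 2 (peak Kappa at position 2): ranking walks positions 2-3-4-5-1-6, expanding outward from the peak — single-peaked.
Bloc 3: ranking walks positions 6-2-1-4-3-5; Kappa is ranked above Alpha even though Alpha lies between Kappa and the peak Theta on the axis — preferences dip and rise again. Not single-peaked.
Bloc 1 violates single-peakedness, so the profile is not single-peaked on this axis.

no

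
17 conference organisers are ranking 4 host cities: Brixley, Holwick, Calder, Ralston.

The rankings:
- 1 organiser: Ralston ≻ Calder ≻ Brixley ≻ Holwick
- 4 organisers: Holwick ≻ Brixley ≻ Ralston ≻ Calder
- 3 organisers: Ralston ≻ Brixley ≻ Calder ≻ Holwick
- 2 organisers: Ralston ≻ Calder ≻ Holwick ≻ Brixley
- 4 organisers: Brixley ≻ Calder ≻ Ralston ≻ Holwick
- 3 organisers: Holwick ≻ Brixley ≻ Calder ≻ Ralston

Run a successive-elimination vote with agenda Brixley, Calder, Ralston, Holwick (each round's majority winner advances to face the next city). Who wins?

Round 1: Brixley vs Calder — 14–3, Brixley advances.
Round 2: Brixley vs Ralston — 11–6, Brixley advances.
Round 3: Brixley vs Holwick — 8–9, Holwick advances.
The agenda winner is Holwick.

Holwick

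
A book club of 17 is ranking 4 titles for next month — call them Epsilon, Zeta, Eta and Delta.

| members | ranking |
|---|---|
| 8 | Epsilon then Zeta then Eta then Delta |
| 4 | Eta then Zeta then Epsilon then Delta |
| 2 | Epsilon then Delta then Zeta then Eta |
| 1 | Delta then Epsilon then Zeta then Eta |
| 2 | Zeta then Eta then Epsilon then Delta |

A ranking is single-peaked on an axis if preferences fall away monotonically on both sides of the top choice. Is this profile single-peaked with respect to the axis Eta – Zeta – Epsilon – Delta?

yes

Axis positions: Eta=1, Zeta=2, Epsilon=3, Delta=4.
Ballot type 1 (peak Epsilon at position 3): ranking walks positions 3-2-1-4, expanding outward from the peak — single-peaked.
Ballot type 2 (peak Eta at position 1): ranking walks positions 1-2-3-4, expanding outward from the peak — single-peaked.
Ballot type 3 (peak Epsilon at position 3): ranking walks positions 3-4-2-1, expanding outward from the peak — single-peaked.
Ballot type 4 (peak Delta at position 4): ranking walks positions 4-3-2-1, expanding outward from the peak — single-peaked.
Ballot type 5 (peak Zeta at position 2): ranking walks positions 2-1-3-4, expanding outward from the peak — single-peaked.
Every ranking is single-peaked on this axis.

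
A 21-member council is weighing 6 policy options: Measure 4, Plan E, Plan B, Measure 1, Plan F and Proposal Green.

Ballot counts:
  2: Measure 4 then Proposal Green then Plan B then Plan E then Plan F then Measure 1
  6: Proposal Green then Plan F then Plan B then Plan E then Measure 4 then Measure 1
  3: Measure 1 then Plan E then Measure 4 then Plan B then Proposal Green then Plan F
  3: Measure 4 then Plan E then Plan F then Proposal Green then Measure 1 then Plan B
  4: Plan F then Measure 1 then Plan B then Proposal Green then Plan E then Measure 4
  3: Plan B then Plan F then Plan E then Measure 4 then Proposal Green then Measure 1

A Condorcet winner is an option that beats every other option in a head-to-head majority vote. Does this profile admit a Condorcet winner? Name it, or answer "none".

none

Head-to-head results (21 council members):
Measure 4–Plan E: Plan E 16–5.
Measure 4 vs Plan B: Plan B wins 13–8.
Measure 4 vs Measure 1: Measure 4 wins 14–7.
Measure 4 vs Plan F: Plan F wins 13–8.
Measure 4 vs Proposal Green: Measure 4, 11–10.
Plan E vs Plan B: Plan B wins 15–6.
Plan E vs Measure 1: Plan E, 14–7.
Plan E–Plan F: Plan F 13–8.
Plan E vs Proposal Green: Proposal Green, 12–9.
Plan B vs Measure 1: Plan B wins 11–10.
Plan B vs Plan F: Plan F, 13–8.
Plan B vs Proposal Green: Proposal Green, 11–10.
Measure 1 vs Plan F: Plan F, 18–3.
Measure 1 vs Proposal Green: Proposal Green, 14–7.
Plan F vs Proposal Green: Proposal Green wins 11–10.
No option is unbeaten: Measure 4 loses to Plan E; Plan E loses to Plan B; Plan B loses to Plan F; Measure 1 loses to Measure 4; Plan F loses to Proposal Green; Proposal Green loses to Measure 4. In particular Measure 4 → Proposal Green → Plan E → Measure 4 is a majority cycle — no Condorcet winner exists.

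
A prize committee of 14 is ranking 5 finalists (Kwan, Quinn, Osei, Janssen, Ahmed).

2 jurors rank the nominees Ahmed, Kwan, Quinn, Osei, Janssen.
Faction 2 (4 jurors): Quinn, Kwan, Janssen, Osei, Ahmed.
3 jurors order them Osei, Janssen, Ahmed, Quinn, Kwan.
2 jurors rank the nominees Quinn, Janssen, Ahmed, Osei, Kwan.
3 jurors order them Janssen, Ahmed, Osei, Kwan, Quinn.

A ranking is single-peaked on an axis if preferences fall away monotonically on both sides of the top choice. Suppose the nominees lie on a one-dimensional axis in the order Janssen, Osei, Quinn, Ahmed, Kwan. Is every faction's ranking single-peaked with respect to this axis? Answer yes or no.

Axis positions: Janssen=1, Osei=2, Quinn=3, Ahmed=4, Kwan=5.
Faction 1 (peak Ahmed at position 4): ranking walks positions 4-5-3-2-1, expanding outward from the peak — single-peaked.
Faction 2: ranking walks positions 3-5-1-2-4; Kwan is ranked above Ahmed even though Ahmed lies between Kwan and the peak Quinn on the axis — preferences dip and rise again. Not single-peaked.
Faction 3: ranking walks positions 2-1-4-3-5; Ahmed is ranked above Quinn even though Quinn lies between Ahmed and the peak Osei on the axis — preferences dip and rise again. Not single-peaked.
Faction 4: ranking walks positions 3-1-4-2-5; Janssen is ranked above Osei even though Osei lies between Janssen and the peak Quinn on the axis — preferences dip and rise again. Not single-peaked.
Faction 5: ranking walks positions 1-4-2-5-3; Ahmed is ranked above Osei even though Osei lies between Ahmed and the peak Janssen on the axis — preferences dip and rise again. Not single-peaked.
Faction 2 violates single-peakedness, so the profile is not single-peaked on this axis.

no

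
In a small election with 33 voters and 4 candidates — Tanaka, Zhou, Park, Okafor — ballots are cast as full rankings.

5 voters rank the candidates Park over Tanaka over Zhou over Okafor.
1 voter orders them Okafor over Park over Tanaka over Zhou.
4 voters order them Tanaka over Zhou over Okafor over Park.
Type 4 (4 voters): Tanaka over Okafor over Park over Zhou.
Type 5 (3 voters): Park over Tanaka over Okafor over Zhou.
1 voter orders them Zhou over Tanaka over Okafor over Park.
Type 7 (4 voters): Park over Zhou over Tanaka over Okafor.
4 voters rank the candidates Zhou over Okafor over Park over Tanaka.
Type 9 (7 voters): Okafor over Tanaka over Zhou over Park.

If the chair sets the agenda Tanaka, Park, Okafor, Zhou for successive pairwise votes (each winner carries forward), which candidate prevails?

Zhou

Round 1: Tanaka vs Park — 16–17, Park advances.
Round 2: Park vs Okafor — 12–21, Okafor advances.
Round 3: Okafor vs Zhou — 15–18, Zhou advances.
The agenda winner is Zhou.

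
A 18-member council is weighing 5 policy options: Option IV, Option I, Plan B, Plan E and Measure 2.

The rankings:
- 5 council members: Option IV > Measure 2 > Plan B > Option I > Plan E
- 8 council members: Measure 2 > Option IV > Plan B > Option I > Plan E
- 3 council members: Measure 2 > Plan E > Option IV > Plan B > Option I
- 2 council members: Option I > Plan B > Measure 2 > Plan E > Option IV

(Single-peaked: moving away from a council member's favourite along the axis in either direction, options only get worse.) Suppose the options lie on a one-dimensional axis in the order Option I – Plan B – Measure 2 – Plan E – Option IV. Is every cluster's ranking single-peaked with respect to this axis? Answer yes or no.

Axis positions: Option I=1, Plan B=2, Measure 2=3, Plan E=4, Option IV=5.
Cluster 1: ranking walks positions 5-3-2-1-4; Measure 2 is ranked above Plan E even though Plan E lies between Measure 2 and the peak Option IV on the axis — preferences dip and rise again. Not single-peaked.
Cluster 2: ranking walks positions 3-5-2-1-4; Option IV is ranked above Plan E even though Plan E lies between Option IV and the peak Measure 2 on the axis — preferences dip and rise again. Not single-peaked.
Cluster 3 (peak Measure 2 at position 3): ranking walks positions 3-4-5-2-1, expanding outward from the peak — single-peaked.
Cluster 4 (peak Option I at position 1): ranking walks positions 1-2-3-4-5, expanding outward from the peak — single-peaked.
Cluster 1 violates single-peakedness, so the profile is not single-peaked on this axis.

no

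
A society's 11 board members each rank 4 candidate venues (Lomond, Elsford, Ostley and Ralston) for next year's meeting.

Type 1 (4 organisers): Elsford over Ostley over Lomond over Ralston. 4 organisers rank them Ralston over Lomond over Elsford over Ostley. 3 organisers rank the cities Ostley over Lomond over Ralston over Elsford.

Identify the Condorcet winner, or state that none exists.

none

Check each pair by majority over 11 ballots:
Lomond vs Elsford: Lomond is ranked higher on 4+3 = 7 ballots, Elsford on 4. Lomond wins 7–4.
Lomond vs Ostley: Ostley wins 7–4.
Lomond vs Ralston: Lomond wins 7–4.
Elsford vs Ostley: Elsford is ranked higher on 4+4 = 8 ballots, Ostley on 3. Elsford wins 8–3.
Elsford–Ralston: Ralston 7–4.
Ostley vs Ralston: 4+3 = 7 for Ostley, 4 for Ralston — Ostley by 7–4.
Every city loses at least once (Lomond loses to Ostley; Elsford loses to Lomond; Ostley loses to Elsford; Ralston loses to Lomond). The majority relation contains the cycle Lomond > Elsford > Ostley > Lomond, so there is no Condorcet winner.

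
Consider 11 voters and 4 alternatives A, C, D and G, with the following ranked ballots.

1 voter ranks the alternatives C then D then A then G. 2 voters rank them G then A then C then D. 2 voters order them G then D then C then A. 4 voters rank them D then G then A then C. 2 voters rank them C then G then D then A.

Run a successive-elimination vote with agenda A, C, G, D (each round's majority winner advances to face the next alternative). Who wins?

Round 1: A vs C — 6–5, A advances.
Round 2: A vs G — 1–10, G advances.
Round 3: G vs D — 6–5, G advances.
The agenda winner is G.

G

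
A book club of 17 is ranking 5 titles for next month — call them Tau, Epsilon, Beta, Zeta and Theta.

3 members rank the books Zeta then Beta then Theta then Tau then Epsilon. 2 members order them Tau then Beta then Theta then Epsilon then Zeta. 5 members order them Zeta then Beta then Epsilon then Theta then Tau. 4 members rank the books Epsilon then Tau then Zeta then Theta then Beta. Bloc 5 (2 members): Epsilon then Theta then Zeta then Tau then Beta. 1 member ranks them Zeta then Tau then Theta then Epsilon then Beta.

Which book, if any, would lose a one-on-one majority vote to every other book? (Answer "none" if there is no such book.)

Pairwise majorities:
Tau vs Epsilon: Epsilon wins 11–6.
Tau vs Beta: Tau wins 9–8.
Tau vs Zeta: 6 to 11, Zeta.
Tau vs Theta: 2+4+1 = 7 for Tau, 10 for Theta — Theta by 10–7.
Epsilon vs Beta: Epsilon preferred on 4+2+1 = 7 ballots; Beta wins 10–7.
Epsilon vs Zeta: Zeta wins 9–8.
Epsilon vs Theta: Epsilon, 11–6.
Beta vs Zeta: Zeta wins 15–2.
Beta vs Theta: Beta, 10–7.
Zeta vs Theta: 13 to 4, Zeta.
Every book wins at least one matchup (Tau beats Beta; Epsilon beats Tau; Beta beats Epsilon; Zeta beats Tau; Theta beats Tau), so there is no Condorcet loser.

none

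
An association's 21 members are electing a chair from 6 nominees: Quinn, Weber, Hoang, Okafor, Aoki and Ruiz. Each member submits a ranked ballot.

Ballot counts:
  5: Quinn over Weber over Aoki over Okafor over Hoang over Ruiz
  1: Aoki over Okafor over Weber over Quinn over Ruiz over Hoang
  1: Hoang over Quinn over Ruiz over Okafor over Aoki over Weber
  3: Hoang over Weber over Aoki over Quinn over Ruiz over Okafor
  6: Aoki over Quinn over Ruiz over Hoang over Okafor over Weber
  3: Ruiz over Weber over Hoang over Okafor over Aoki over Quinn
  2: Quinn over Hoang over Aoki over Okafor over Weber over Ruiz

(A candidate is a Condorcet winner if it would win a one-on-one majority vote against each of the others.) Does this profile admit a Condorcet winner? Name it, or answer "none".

none

Pairwise majorities:
Quinn vs Weber: Quinn preferred on 5+1+6+2 = 14 ballots; Quinn wins 14–7.
Quinn vs Hoang: Quinn is ranked higher on 5+1+6+2 = 14 ballots, Hoang on 7. Quinn wins 14–7.
Quinn vs Okafor: Quinn preferred on 5+1+3+6+2 = 17 ballots; Quinn wins 17–4.
Quinn vs Aoki: 5+1+2 = 8 for Quinn, 13 for Aoki — Aoki by 13–8.
Quinn vs Ruiz: 18 to 3, Quinn.
Weber vs Hoang: Weber preferred on 5+1+3 = 9 ballots; Hoang wins 12–9.
Weber vs Okafor: Weber preferred on 5+3+3 = 11 ballots; Weber wins 11–10.
Weber vs Aoki: Weber is ranked higher on 5+3+3 = 11 ballots, Aoki on 10. Weber wins 11–10.
Weber vs Ruiz: 11 to 10, Weber.
Hoang vs Okafor: Hoang is ranked higher on 1+3+6+3+2 = 15 ballots, Okafor on 6. Hoang wins 15–6.
Hoang vs Aoki: Hoang is ranked higher on 1+3+3+2 = 9 ballots, Aoki on 12. Aoki wins 12–9.
Hoang vs Ruiz: 11 to 10, Hoang.
Okafor vs Aoki: 4 to 17, Aoki.
Okafor vs Ruiz: Okafor preferred on 5+1+2 = 8 ballots; Ruiz wins 13–8.
Aoki vs Ruiz: Aoki is ranked higher on 5+1+3+6+2 = 17 ballots, Ruiz on 4. Aoki wins 17–4.
Every candidate loses at least once (Quinn loses to Aoki; Weber loses to Quinn; Hoang loses to Quinn; Okafor loses to Quinn; Aoki loses to Weber; Ruiz loses to Quinn). The majority relation contains the cycle Quinn > Weber > Aoki > Quinn, so there is no Condorcet winner.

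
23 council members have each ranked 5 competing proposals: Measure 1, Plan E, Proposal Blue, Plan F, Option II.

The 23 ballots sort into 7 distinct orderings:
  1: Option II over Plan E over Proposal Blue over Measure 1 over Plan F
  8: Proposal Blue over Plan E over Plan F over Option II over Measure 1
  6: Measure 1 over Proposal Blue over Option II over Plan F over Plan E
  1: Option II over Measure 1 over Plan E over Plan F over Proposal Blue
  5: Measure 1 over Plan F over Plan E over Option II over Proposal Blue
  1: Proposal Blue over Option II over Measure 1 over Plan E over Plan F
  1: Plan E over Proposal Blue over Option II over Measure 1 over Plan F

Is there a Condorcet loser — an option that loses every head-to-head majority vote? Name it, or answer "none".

Head-to-head results (23 council members):
Measure 1 vs Plan E: Measure 1 wins 13–10.
Measure 1–Proposal Blue: Measure 1 12–11.
Measure 1 vs Plan F: Measure 1 is ranked higher on 1+6+1+5+1+1 = 15 ballots, Plan F on 8. Measure 1 wins 15–8.
Measure 1 vs Option II: Option II wins 12–11.
Plan E vs Proposal Blue: 1+1+5+1 = 8 for Plan E, 15 for Proposal Blue — Proposal Blue by 15–8.
Plan E vs Plan F: 12 to 11, Plan E.
Plan E vs Option II: Plan E wins 14–9.
Proposal Blue vs Plan F: Proposal Blue is ranked higher on 1+8+6+1+1 = 17 ballots, Plan F on 6. Proposal Blue wins 17–6.
Proposal Blue vs Option II: Proposal Blue preferred on 8+6+1+1 = 16 ballots; Proposal Blue wins 16–7.
Plan F–Option II: Plan F 13–10.
Every option wins at least one matchup (Measure 1 beats Plan E; Plan E beats Plan F; Proposal Blue beats Plan E; Plan F beats Option II; Option II beats Measure 1), so there is no Condorcet loser.

none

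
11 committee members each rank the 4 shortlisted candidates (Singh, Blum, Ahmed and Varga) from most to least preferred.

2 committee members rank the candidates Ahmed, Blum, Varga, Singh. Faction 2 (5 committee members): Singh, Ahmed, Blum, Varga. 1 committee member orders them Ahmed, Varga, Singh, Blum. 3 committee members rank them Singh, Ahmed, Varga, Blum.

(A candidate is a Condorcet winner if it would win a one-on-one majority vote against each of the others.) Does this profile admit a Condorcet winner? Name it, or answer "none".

Check each pair by majority over 11 ballots:
Singh vs Blum: Singh, 9–2.
Singh vs Ahmed: Singh wins 8–3.
Singh–Varga: Singh 8–3.
Blum–Ahmed: Ahmed 11–0.
Blum vs Varga: Blum wins 7–4.
Ahmed vs Varga: Ahmed, 11–0.
Singh beats each of Blum, Ahmed, Varga — Singh is the Condorcet winner.

Singh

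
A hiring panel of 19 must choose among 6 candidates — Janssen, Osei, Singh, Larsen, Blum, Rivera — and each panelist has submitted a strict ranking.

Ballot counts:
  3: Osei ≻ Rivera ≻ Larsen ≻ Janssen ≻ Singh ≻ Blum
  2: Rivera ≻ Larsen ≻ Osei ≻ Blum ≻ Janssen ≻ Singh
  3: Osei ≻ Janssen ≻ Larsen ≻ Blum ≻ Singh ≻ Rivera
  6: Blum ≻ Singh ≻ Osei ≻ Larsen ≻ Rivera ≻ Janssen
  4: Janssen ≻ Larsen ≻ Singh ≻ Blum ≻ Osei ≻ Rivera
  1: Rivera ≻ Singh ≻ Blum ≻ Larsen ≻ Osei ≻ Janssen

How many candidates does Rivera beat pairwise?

Rivera against each rival (19 committee members):
Rivera vs Janssen: 12 to 7, Rivera.
Rivera vs Osei: Osei, 16–3.
Rivera vs Singh: 3+2+1 = 6 for Rivera, 13 for Singh — Singh by 13–6.
Rivera vs Larsen: Rivera is ranked higher on 3+2+1 = 6 ballots, Larsen on 13. Larsen wins 13–6.
Rivera–Blum: Blum 13–6.
Rivera beats Janssen; loses to Osei, Singh, Larsen, Blum — 1 pairwise win.

1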